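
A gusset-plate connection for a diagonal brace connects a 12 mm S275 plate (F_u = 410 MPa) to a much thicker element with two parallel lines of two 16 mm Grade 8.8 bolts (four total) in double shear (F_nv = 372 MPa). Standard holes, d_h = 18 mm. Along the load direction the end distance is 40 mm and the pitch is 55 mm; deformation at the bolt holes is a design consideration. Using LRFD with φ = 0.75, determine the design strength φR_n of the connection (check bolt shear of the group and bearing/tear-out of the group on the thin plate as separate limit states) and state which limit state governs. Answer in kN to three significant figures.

Bolt shear: A_b = π·16²/4 = 201.1 mm²; R_n = 372 × 201.1 × 4 × 2 / 1000 = 598.4 kN → 0.75 × 598.4 = 449 kN.
Bearing (1.2 l_c t F_u ≤ 2.4 d t F_u): upper limit = 2.4·16·12·410 / 1000 = 188.9 kN.
  Edge l_c = 40 − 18/2 = 31 → r_n = 183 kN; interior l_c = 55 − 18 = 37 → r_n = 188.9 kN.
  R_n,bearing = 2·183 + 2·188.9 = 743.9 kN → 0.75 × 743.9 = 558 kN.
Bolt shear governs: 449 kN.

449 kN (bolt shear governs)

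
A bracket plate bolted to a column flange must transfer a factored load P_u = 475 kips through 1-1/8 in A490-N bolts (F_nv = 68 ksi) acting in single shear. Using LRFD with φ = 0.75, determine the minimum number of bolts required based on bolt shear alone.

A_b = π·1.125²/4 = 0.994 in².
Per-bolt design strength φR_n = 0.75 × 68 × 0.994 × 1 = 50.69 kips.
n ≥ 475 / 50.69 = 9.37 → use 10 bolts.

10 bolts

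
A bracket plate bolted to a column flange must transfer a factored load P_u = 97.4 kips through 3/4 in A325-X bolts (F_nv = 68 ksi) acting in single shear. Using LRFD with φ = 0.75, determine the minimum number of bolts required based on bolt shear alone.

A_b = π·0.75²/4 = 0.4418 in².
Per-bolt design strength φR_n = 0.75 × 68 × 0.4418 × 1 = 22.53 kips.
n ≥ 97.4 / 22.53 = 4.323 → use 5 bolts.

5 bolts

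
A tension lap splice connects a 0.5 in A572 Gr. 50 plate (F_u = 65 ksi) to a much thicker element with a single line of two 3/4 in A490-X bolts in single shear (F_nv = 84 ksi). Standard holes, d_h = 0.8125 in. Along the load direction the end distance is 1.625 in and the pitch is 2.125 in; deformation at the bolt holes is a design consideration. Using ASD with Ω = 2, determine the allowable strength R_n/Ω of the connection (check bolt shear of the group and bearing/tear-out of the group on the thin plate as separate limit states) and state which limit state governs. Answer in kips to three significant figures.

37.1 kips (bolt shear governs)

Bolt shear: A_b = π·0.75²/4 = 0.4418 in²; R_n = 84 × 0.4418 × 2 × 1 = 74.22 kips → 74.22 / 2 = 37.1 kips.
Bearing (1.2 l_c t F_u ≤ 2.4 d t F_u): upper limit = 2.4·0.75·0.5·65 = 58.5 kips.
  Edge l_c = 1.625 − 0.8125/2 = 1.219 → r_n = 47.53 kips; interior l_c = 2.125 − 0.8125 = 1.312 → r_n = 51.19 kips.
  R_n,bearing = 1·47.53 + 1·51.19 = 98.72 kips → 98.72 / 2 = 49.4 kips.
Bolt shear governs: 37.1 kips.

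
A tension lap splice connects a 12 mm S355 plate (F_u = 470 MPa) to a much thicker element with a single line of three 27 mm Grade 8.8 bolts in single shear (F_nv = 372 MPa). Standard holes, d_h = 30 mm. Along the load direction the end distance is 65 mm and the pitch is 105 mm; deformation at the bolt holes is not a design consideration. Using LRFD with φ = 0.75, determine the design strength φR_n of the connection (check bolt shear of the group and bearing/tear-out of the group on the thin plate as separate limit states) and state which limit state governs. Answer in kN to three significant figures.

479 kN (bolt shear governs)

Bolt shear: A_b = π·27²/4 = 572.6 mm²; R_n = 372 × 572.6 × 3 × 1 / 1000 = 639 kN → 0.75 × 639 = 479 kN.
Bearing (1.5 l_c t F_u ≤ 3.0 d t F_u): upper limit = 3.0·27·12·470 / 1000 = 456.8 kN.
  Edge l_c = 65 − 30/2 = 50 → r_n = 423 kN; interior l_c = 105 − 30 = 75 → r_n = 456.8 kN.
  R_n,bearing = 1·423 + 2·456.8 = 1337 kN → 0.75 × 1337 = 1000 kN.
Bolt shear governs: 479 kN.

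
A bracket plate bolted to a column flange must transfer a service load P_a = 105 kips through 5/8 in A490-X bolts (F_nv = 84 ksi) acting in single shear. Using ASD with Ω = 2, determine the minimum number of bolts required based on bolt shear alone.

9 bolts

A_b = π·0.625²/4 = 0.3068 in².
Per-bolt allowable strength R_n/Ω = 84 × 0.3068 × 1 / 2 = 12.89 kips.
n ≥ 105 / 12.89 = 8.149 → use 9 bolts.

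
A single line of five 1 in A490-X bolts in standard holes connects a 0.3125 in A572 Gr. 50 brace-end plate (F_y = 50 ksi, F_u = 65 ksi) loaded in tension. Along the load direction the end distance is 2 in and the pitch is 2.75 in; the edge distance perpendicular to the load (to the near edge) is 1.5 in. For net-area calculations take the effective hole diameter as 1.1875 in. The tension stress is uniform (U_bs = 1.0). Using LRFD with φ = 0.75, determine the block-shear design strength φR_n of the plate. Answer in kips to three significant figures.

Shear plane L_v = 2 + 4·2.75 = 13 in; A_gv = 13 × 0.3125 = 4.062 in².
A_nv = (13 − 4.5·1.1875) × 0.3125 = 2.393 in².
A_nt = (1.5 − 0.5·1.1875) × 0.3125 = 0.2832 in².
0.6 F_u A_nv = 93.31 kips; 0.6 F_y A_gv = 121.9 kips → shear rupture governs the shear term.
R_n = 93.31 + 1.0 × 65 × 0.2832 = 111.7 kips.
Design strength φR_n = 0.75 × 111.7 = 83.8 kips.

83.8 kips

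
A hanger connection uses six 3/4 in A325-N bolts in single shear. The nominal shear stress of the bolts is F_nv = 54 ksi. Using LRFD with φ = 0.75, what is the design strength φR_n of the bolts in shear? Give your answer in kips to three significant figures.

A_b = π × 0.75² / 4 = 0.4418 in².
R_n = F_nv · A_b · n · n_s = 54 × 0.4418 × 6 × 1 = 143.1 kips.
Design strength φR_n = 0.75 × 143.1 = 107 kips.

107 kips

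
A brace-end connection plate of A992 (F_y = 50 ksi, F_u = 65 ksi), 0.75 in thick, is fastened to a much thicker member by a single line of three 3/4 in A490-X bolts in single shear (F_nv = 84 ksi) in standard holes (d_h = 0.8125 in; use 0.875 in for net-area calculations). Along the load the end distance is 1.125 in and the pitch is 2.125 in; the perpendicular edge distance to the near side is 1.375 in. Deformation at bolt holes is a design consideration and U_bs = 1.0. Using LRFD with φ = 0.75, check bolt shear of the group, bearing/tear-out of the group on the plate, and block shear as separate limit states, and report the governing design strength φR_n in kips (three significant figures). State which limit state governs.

83.5 kips (bolt shear governs)

Bolt shear: A_b = π·0.75²/4 = 0.4418 in²; R_n = 84 × 0.4418 × 3 × 1 = 111.3 kips → 0.75 × 111.3 = 83.5 kips.
Bearing: edge l_c = 0.7188, r_n = 42.05 kips; interior l_c = 1.312, r_n = 76.78 kips; R_n = 42.05 + 2·76.78 = 195.6 kips → 147 kips.
Block shear: A_gv = 4.031, A_nv = 2.391, A_nt = 0.7031 in²; R_n = min(0.6F_uA_nv, 0.6F_yA_gv) + U_bs·F_u·A_nt = 138.9 kips → 104 kips.
Bolt shear governs: 83.5 kips.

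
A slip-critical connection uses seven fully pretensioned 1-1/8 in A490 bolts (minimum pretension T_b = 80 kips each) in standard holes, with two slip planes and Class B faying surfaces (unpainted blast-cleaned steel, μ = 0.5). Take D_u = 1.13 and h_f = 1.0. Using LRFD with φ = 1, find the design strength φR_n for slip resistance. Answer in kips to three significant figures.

R_n = μ · D_u · h_f · T_b · n_s · n_b = 0.5 × 1.13 × 1.0 × 80 × 2 × 7 = 632.8 kips.
Design strength φR_n = 1 × 632.8 = 633 kips.

633 kips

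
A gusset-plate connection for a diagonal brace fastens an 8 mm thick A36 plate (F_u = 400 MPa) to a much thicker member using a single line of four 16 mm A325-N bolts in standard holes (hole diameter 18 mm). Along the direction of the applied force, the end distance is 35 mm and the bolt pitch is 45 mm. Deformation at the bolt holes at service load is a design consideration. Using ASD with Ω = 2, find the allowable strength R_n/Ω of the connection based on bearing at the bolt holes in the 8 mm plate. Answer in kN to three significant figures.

205 kN

Per bolt r_n = 1.2 l_c t F_u ≤ 2.4 d t F_u; upper limit = 2.4 × 16 × 8 × 400 / 1000 = 122.9 kN.
Edge bolt: l_c = 35 − 18/2 = 26 mm → 1.2 × 26 × 8 × 400 / 1000 = 99.84 → r_n = 99.84 kN.
Interior bolts: l_c = 45 − 18 = 27 mm → 1.2 × 27 × 8 × 400 / 1000 = 103.7 → r_n = 103.7 kN.
R_n = 1 × 99.84 + 3 × 103.7 = 410.9 kN.
Allowable strength R_n/Ω = 410.9 / 2 = 205 kN.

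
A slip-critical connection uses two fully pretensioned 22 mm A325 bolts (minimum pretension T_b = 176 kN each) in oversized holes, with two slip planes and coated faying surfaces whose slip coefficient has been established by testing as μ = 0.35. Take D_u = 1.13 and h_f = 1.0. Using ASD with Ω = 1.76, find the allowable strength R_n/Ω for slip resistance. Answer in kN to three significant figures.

158 kN

R_n = μ · D_u · h_f · T_b · n_s · n_b = 0.35 × 1.13 × 1.0 × 176 × 2 × 2 = 278.4 kN.
Allowable strength R_n/Ω = 278.4 / 1.76 = 158 kN.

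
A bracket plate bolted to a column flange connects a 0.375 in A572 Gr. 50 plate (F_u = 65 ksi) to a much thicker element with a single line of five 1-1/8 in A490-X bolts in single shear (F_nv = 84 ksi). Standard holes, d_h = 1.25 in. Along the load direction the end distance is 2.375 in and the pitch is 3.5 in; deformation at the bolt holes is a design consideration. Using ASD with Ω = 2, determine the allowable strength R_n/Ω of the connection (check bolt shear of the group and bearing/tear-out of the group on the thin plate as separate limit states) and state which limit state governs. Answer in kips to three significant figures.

Bolt shear: A_b = π·1.125²/4 = 0.994 in²; R_n = 84 × 0.994 × 5 × 1 = 417.5 kips → 417.5 / 2 = 209 kips.
Bearing (1.2 l_c t F_u ≤ 2.4 d t F_u): upper limit = 2.4·1.125·0.375·65 = 65.81 kips.
  Edge l_c = 2.375 − 1.25/2 = 1.75 → r_n = 51.19 kips; interior l_c = 3.5 − 1.25 = 2.25 → r_n = 65.81 kips.
  R_n,bearing = 1·51.19 + 4·65.81 = 314.4 kips → 314.4 / 2 = 157 kips.
Bearing governs: 157 kips.

157 kips (bearing governs)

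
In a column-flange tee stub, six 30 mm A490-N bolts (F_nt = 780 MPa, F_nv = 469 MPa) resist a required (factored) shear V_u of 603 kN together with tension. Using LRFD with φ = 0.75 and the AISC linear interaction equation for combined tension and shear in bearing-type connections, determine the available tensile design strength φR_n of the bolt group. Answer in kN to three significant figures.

A_b = π·30²/4 = 706.9 mm²; f_rv = 603 × 1000 / (6 × 706.9) = 142.2 MPa.
F'_nt = 1.3 F_nt − (F_nt / φF_nv) f_rv = 1.3·780 − (780/(0.75·469))·142.2 = 698.7 MPa, capped at F_nt → F'_nt = 698.7 MPa.
R_n = F'_nt · A_b · n = 698.7 × 706.9 × 6 / 1000 = 2963 kN.
Design strength φR_n = 0.75 × 2963 = 2220 kN.

2220 kN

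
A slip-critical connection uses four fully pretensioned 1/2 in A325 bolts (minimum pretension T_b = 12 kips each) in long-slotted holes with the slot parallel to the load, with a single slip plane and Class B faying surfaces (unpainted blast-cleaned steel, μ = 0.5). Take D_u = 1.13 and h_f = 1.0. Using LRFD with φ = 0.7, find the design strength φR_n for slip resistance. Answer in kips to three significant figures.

R_n = μ · D_u · h_f · T_b · n_s · n_b = 0.5 × 1.13 × 1.0 × 12 × 1 × 4 = 27.12 kips.
Design strength φR_n = 0.7 × 27.12 = 19 kips.

19 kips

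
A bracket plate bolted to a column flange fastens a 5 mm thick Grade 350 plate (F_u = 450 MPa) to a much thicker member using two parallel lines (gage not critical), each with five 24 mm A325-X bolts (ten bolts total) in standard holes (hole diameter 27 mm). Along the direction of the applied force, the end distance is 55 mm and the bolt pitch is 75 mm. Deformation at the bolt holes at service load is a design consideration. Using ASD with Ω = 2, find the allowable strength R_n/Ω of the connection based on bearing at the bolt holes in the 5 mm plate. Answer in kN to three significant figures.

630 kN

Per bolt r_n = 1.2 l_c t F_u ≤ 2.4 d t F_u; upper limit = 2.4 × 24 × 5 × 450 / 1000 = 129.6 kN.
Edge bolt: l_c = 55 − 27/2 = 41.5 mm → 1.2 × 41.5 × 5 × 450 / 1000 = 112 → r_n = 112 kN.
Interior bolts: l_c = 75 − 27 = 48 mm → 1.2 × 48 × 5 × 450 / 1000 = 129.6 → r_n = 129.6 kN.
R_n = 2 × 112 + 8 × 129.6 = 1261 kN.
Allowable strength R_n/Ω = 1261 / 2 = 630 kN.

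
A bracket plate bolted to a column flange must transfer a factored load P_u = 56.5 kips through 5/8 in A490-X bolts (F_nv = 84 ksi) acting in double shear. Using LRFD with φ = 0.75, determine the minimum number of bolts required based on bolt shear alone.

A_b = π·0.625²/4 = 0.3068 in².
Per-bolt design strength φR_n = 0.75 × 84 × 0.3068 × 2 = 38.66 kips.
n ≥ 56.5 / 38.66 = 1.462 → use 2 bolts.

2 bolts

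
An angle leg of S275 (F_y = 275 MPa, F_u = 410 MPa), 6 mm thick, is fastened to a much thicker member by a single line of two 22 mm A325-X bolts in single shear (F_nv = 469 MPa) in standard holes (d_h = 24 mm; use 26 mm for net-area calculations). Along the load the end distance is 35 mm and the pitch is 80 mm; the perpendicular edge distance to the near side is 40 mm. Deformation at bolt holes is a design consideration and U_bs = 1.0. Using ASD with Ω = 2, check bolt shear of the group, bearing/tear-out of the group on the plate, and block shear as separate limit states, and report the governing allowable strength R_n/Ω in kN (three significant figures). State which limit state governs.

Bolt shear: A_b = π·22²/4 = 380.1 mm²; R_n = 469 × 380.1 × 2 × 1 / 1000 = 356.6 kN → 356.6 / 2 = 178 kN.
Bearing: edge l_c = 23, r_n = 67.9 kN; interior l_c = 56, r_n = 129.9 kN; R_n = 67.9 + 1·129.9 = 197.8 kN → 98.9 kN.
Block shear: A_gv = 690, A_nv = 456, A_nt = 162 mm²; R_n = min(0.6F_uA_nv, 0.6F_yA_gv) + U_bs·F_u·A_nt = 178.6 kN → 89.3 kN.
Block shear governs: 89.3 kN.

89.3 kN (block shear governs)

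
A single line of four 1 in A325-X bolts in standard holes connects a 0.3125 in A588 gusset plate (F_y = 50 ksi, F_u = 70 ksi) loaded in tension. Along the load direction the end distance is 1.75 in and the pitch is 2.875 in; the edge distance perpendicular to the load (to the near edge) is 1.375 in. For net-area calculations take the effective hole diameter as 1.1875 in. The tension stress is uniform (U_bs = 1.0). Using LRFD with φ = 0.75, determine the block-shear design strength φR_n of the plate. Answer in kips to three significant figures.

74 kips

Shear plane L_v = 1.75 + 3·2.875 = 10.38 in; A_gv = 10.38 × 0.3125 = 3.242 in².
A_nv = (10.38 − 3.5·1.1875) × 0.3125 = 1.943 in².
A_nt = (1.375 − 0.5·1.1875) × 0.3125 = 0.2441 in².
0.6 F_u A_nv = 81.62 kips; 0.6 F_y A_gv = 97.27 kips → shear rupture governs the shear term.
R_n = 81.62 + 1.0 × 70 × 0.2441 = 98.71 kips.
Design strength φR_n = 0.75 × 98.71 = 74 kips.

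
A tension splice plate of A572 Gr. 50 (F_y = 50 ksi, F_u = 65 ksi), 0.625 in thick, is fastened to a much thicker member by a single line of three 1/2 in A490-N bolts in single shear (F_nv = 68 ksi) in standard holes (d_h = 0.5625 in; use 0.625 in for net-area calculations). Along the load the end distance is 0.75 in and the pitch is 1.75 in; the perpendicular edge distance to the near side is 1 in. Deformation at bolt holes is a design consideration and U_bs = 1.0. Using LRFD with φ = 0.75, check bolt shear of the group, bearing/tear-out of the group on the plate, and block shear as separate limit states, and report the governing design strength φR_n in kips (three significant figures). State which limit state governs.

Bolt shear: A_b = π·0.5²/4 = 0.1963 in²; R_n = 68 × 0.1963 × 3 × 1 = 40.06 kips → 0.75 × 40.06 = 30 kips.
Bearing: edge l_c = 0.4688, r_n = 22.85 kips; interior l_c = 1.188, r_n = 48.75 kips; R_n = 22.85 + 2·48.75 = 120.4 kips → 90.3 kips.
Block shear: A_gv = 2.656, A_nv = 1.68, A_nt = 0.4297 in²; R_n = min(0.6F_uA_nv, 0.6F_yA_gv) + U_bs·F_u·A_nt = 93.44 kips → 70.1 kips.
Bolt shear governs: 30 kips.

30 kips (bolt shear governs)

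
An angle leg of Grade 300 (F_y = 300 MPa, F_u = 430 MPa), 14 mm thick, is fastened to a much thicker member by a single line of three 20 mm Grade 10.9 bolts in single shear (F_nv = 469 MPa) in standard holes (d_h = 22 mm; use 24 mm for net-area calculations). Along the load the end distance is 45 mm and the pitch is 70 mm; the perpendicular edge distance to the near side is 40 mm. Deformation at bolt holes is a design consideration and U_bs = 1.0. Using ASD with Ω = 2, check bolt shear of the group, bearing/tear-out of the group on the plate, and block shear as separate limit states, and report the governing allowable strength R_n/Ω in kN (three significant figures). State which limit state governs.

Bolt shear: A_b = π·20²/4 = 314.2 mm²; R_n = 469 × 314.2 × 3 × 1 / 1000 = 442 kN → 442 / 2 = 221 kN.
Bearing: edge l_c = 34, r_n = 245.6 kN; interior l_c = 48, r_n = 289 kN; R_n = 245.6 + 2·289 = 823.5 kN → 412 kN.
Block shear: A_gv = 2590, A_nv = 1750, A_nt = 392 mm²; R_n = min(0.6F_uA_nv, 0.6F_yA_gv) + U_bs·F_u·A_nt = 620.1 kN → 310 kN.
Bolt shear governs: 221 kN.

221 kN (bolt shear governs)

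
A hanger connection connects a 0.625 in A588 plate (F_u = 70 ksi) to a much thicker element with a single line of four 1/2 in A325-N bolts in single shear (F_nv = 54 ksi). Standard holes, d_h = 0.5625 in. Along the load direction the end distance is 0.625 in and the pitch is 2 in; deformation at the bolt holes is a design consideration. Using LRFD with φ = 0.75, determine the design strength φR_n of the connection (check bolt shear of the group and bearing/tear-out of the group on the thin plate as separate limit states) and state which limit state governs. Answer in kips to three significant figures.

31.8 kips (bolt shear governs)

Bolt shear: A_b = π·0.5²/4 = 0.1963 in²; R_n = 54 × 0.1963 × 4 × 1 = 42.41 kips → 0.75 × 42.41 = 31.8 kips.
Bearing (1.2 l_c t F_u ≤ 2.4 d t F_u): upper limit = 2.4·0.5·0.625·70 = 52.5 kips.
  Edge l_c = 0.625 − 0.5625/2 = 0.3438 → r_n = 18.05 kips; interior l_c = 2 − 0.5625 = 1.438 → r_n = 52.5 kips.
  R_n,bearing = 1·18.05 + 3·52.5 = 175.5 kips → 0.75 × 175.5 = 132 kips.
Bolt shear governs: 31.8 kips.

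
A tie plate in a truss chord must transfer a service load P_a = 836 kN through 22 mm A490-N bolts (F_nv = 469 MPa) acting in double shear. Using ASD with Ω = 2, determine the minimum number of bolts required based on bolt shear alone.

A_b = π·22²/4 = 380.1 mm².
Per-bolt allowable strength R_n/Ω = 469 × 380.1 × 2 / 1000 / 2 = 178.3 kN.
n ≥ 836 / 178.3 = 4.689 → use 5 bolts.

5 bolts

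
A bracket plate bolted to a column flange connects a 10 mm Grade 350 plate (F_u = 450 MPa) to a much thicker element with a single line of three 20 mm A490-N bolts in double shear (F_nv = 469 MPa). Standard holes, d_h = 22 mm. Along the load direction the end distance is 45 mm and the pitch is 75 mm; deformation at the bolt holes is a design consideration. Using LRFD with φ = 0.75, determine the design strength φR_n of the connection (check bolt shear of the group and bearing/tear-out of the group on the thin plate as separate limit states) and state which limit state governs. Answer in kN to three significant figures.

462 kN (bearing governs)

Bolt shear: A_b = π·20²/4 = 314.2 mm²; R_n = 469 × 314.2 × 3 × 2 / 1000 = 884 kN → 0.75 × 884 = 663 kN.
Bearing (1.2 l_c t F_u ≤ 2.4 d t F_u): upper limit = 2.4·20·10·450 / 1000 = 216 kN.
  Edge l_c = 45 − 22/2 = 34 → r_n = 183.6 kN; interior l_c = 75 − 22 = 53 → r_n = 216 kN.
  R_n,bearing = 1·183.6 + 2·216 = 615.6 kN → 0.75 × 615.6 = 462 kN.
Bearing governs: 462 kN.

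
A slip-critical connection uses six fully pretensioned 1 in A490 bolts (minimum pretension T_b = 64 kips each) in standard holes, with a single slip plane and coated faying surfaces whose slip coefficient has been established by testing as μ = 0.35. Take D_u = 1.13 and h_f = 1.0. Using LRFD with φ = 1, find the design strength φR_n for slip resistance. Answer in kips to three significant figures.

R_n = μ · D_u · h_f · T_b · n_s · n_b = 0.35 × 1.13 × 1.0 × 64 × 1 × 6 = 151.9 kips.
Design strength φR_n = 1 × 151.9 = 152 kips.

152 kips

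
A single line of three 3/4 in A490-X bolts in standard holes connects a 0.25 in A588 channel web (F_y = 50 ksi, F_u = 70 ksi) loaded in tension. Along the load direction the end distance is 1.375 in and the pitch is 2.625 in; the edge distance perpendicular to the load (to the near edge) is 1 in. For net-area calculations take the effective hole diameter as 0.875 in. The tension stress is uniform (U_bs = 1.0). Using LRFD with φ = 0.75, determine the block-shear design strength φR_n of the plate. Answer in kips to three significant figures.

42.3 kips

Shear plane L_v = 1.375 + 2·2.625 = 6.625 in; A_gv = 6.625 × 0.25 = 1.656 in².
A_nv = (6.625 − 2.5·0.875) × 0.25 = 1.109 in².
A_nt = (1 − 0.5·0.875) × 0.25 = 0.1406 in².
0.6 F_u A_nv = 46.59 kips; 0.6 F_y A_gv = 49.69 kips → shear rupture governs the shear term.
R_n = 46.59 + 1.0 × 70 × 0.1406 = 56.44 kips.
Design strength φR_n = 0.75 × 56.44 = 42.3 kips.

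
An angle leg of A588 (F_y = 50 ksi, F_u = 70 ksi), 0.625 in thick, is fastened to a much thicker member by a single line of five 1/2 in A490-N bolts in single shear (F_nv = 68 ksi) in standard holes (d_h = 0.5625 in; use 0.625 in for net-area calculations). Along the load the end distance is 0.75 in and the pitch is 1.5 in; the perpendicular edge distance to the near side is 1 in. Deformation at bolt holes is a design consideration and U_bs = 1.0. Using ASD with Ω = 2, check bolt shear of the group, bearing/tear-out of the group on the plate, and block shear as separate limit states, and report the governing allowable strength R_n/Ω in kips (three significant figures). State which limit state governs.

33.4 kips (bolt shear governs)

Bolt shear: A_b = π·0.5²/4 = 0.1963 in²; R_n = 68 × 0.1963 × 5 × 1 = 66.76 kips → 66.76 / 2 = 33.4 kips.
Bearing: edge l_c = 0.4688, r_n = 24.61 kips; interior l_c = 0.9375, r_n = 49.22 kips; R_n = 24.61 + 4·49.22 = 221.5 kips → 111 kips.
Block shear: A_gv = 4.219, A_nv = 2.461, A_nt = 0.4297 in²; R_n = min(0.6F_uA_nv, 0.6F_yA_gv) + U_bs·F_u·A_nt = 133.4 kips → 66.7 kips.
Bolt shear governs: 33.4 kips.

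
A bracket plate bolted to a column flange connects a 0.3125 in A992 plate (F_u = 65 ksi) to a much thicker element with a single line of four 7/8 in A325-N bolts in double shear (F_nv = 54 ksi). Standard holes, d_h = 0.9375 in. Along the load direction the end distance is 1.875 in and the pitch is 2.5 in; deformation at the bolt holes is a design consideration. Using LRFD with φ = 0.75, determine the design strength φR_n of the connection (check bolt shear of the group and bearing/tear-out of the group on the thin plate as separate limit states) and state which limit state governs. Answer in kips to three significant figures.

111 kips (bearing governs)

Bolt shear: A_b = π·0.875²/4 = 0.6013 in²; R_n = 54 × 0.6013 × 4 × 2 = 259.8 kips → 0.75 × 259.8 = 195 kips.
Bearing (1.2 l_c t F_u ≤ 2.4 d t F_u): upper limit = 2.4·0.875·0.3125·65 = 42.66 kips.
  Edge l_c = 1.875 − 0.9375/2 = 1.406 → r_n = 34.28 kips; interior l_c = 2.5 − 0.9375 = 1.562 → r_n = 38.09 kips.
  R_n,bearing = 1·34.28 + 3·38.09 = 148.5 kips → 0.75 × 148.5 = 111 kips.
Bearing governs: 111 kips.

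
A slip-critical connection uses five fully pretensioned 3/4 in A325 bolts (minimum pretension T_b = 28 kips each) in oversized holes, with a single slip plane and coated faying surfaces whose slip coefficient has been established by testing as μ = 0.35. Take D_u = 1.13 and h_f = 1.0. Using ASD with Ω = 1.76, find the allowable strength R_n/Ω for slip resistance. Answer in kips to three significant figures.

31.5 kips

R_n = μ · D_u · h_f · T_b · n_s · n_b = 0.35 × 1.13 × 1.0 × 28 × 1 × 5 = 55.37 kips.
Allowable strength R_n/Ω = 55.37 / 1.76 = 31.5 kips.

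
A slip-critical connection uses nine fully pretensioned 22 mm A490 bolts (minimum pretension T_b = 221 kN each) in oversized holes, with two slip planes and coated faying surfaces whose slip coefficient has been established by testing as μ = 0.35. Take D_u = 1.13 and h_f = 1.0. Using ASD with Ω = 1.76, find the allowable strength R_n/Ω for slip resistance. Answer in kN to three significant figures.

894 kN

R_n = μ · D_u · h_f · T_b · n_s · n_b = 0.35 × 1.13 × 1.0 × 221 × 2 × 9 = 1573 kN.
Allowable strength R_n/Ω = 1573 / 1.76 = 894 kN.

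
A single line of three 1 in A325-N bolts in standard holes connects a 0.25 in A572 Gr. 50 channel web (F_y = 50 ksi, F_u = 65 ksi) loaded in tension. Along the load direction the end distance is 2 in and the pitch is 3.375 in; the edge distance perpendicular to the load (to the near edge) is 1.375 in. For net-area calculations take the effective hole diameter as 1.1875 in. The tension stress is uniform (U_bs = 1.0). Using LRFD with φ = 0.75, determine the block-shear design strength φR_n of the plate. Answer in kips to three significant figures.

51.8 kips

Shear plane L_v = 2 + 2·3.375 = 8.75 in; A_gv = 8.75 × 0.25 = 2.188 in².
A_nv = (8.75 − 2.5·1.1875) × 0.25 = 1.445 in².
A_nt = (1.375 − 0.5·1.1875) × 0.25 = 0.1953 in².
0.6 F_u A_nv = 56.37 kips; 0.6 F_y A_gv = 65.62 kips → shear rupture governs the shear term.
R_n = 56.37 + 1.0 × 65 × 0.1953 = 69.06 kips.
Design strength φR_n = 0.75 × 69.06 = 51.8 kips.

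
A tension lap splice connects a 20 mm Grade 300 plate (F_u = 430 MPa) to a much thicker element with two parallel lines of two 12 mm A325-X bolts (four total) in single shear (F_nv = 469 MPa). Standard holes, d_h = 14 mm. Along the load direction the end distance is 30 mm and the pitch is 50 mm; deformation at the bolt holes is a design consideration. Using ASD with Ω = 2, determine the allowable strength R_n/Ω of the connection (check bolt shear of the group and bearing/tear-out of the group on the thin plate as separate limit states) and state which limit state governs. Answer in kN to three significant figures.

106 kN (bolt shear governs)

Bolt shear: A_b = π·12²/4 = 113.1 mm²; R_n = 469 × 113.1 × 4 × 1 / 1000 = 212.2 kN → 212.2 / 2 = 106 kN.
Bearing (1.2 l_c t F_u ≤ 2.4 d t F_u): upper limit = 2.4·12·20·430 / 1000 = 247.7 kN.
  Edge l_c = 30 − 14/2 = 23 → r_n = 237.4 kN; interior l_c = 50 − 14 = 36 → r_n = 247.7 kN.
  R_n,bearing = 2·237.4 + 2·247.7 = 970.1 kN → 970.1 / 2 = 485 kN.
Bolt shear governs: 106 kN.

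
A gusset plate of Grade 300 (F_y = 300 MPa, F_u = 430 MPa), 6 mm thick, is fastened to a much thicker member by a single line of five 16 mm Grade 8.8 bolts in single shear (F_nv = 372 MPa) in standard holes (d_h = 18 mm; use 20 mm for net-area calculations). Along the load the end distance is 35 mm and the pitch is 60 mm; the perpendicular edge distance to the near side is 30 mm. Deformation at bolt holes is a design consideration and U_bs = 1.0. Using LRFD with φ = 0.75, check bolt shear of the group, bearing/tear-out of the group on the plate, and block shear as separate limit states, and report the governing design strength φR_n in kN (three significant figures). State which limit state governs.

Bolt shear: A_b = π·16²/4 = 201.1 mm²; R_n = 372 × 201.1 × 5 × 1 / 1000 = 374 kN → 0.75 × 374 = 280 kN.
Bearing: edge l_c = 26, r_n = 80.5 kN; interior l_c = 42, r_n = 99.07 kN; R_n = 80.5 + 4·99.07 = 476.8 kN → 358 kN.
Block shear: A_gv = 1650, A_nv = 1110, A_nt = 120 mm²; R_n = min(0.6F_uA_nv, 0.6F_yA_gv) + U_bs·F_u·A_nt = 338 kN → 253 kN.
Block shear governs: 253 kN.

253 kN (block shear governs)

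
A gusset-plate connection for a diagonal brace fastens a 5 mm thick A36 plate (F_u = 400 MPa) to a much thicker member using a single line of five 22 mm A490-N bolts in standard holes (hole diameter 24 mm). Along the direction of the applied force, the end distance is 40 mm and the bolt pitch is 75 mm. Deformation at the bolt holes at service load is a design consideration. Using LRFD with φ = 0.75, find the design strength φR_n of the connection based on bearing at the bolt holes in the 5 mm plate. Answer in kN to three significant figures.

367 kN

Per bolt r_n = 1.2 l_c t F_u ≤ 2.4 d t F_u; upper limit = 2.4 × 22 × 5 × 400 / 1000 = 105.6 kN.
Edge bolt: l_c = 40 − 24/2 = 28 mm → 1.2 × 28 × 5 × 400 / 1000 = 67.2 → r_n = 67.2 kN.
Interior bolts: l_c = 75 − 24 = 51 mm → 1.2 × 51 × 5 × 400 / 1000 = 122.4 → r_n = 105.6 kN.
R_n = 1 × 67.2 + 4 × 105.6 = 489.6 kN.
Design strength φR_n = 0.75 × 489.6 = 367 kN.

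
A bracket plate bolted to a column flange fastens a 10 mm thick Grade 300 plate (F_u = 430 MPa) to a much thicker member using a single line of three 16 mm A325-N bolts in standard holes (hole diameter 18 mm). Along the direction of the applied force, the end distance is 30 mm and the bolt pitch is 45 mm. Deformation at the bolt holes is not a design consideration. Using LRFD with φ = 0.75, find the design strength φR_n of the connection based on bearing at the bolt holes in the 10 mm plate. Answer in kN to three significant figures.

363 kN

Per bolt r_n = 1.5 l_c t F_u ≤ 3.0 d t F_u; upper limit = 3.0 × 16 × 10 × 430 / 1000 = 206.4 kN.
Edge bolt: l_c = 30 − 18/2 = 21 mm → 1.5 × 21 × 10 × 430 / 1000 = 135.4 → r_n = 135.4 kN.
Interior bolts: l_c = 45 − 18 = 27 mm → 1.5 × 27 × 10 × 430 / 1000 = 174.2 → r_n = 174.2 kN.
R_n = 1 × 135.4 + 2 × 174.2 = 483.8 kN.
Design strength φR_n = 0.75 × 483.8 = 363 kN.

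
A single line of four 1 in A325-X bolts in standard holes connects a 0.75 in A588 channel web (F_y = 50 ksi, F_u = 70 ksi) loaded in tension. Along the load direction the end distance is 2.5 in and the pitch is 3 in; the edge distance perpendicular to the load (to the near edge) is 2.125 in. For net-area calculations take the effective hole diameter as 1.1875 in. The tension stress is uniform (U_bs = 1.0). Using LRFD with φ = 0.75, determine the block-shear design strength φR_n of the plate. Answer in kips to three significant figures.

234 kips

Shear plane L_v = 2.5 + 3·3 = 11.5 in; A_gv = 11.5 × 0.75 = 8.625 in².
A_nv = (11.5 − 3.5·1.1875) × 0.75 = 5.508 in².
A_nt = (2.125 − 0.5·1.1875) × 0.75 = 1.148 in².
0.6 F_u A_nv = 231.3 kips; 0.6 F_y A_gv = 258.8 kips → shear rupture governs the shear term.
R_n = 231.3 + 1.0 × 70 × 1.148 = 311.7 kips.
Design strength φR_n = 0.75 × 311.7 = 234 kips.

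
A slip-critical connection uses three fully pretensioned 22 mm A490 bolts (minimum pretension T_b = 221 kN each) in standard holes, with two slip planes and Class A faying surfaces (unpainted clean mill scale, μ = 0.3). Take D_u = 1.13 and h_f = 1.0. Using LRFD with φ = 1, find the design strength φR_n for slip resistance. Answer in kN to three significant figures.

450 kN

R_n = μ · D_u · h_f · T_b · n_s · n_b = 0.3 × 1.13 × 1.0 × 221 × 2 × 3 = 449.5 kN.
Design strength φR_n = 1 × 449.5 = 450 kN.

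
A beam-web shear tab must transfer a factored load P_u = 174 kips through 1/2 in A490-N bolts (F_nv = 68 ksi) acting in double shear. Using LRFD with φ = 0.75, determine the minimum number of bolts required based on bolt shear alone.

9 bolts

A_b = π·0.5²/4 = 0.1963 in².
Per-bolt design strength φR_n = 0.75 × 68 × 0.1963 × 2 = 20.03 kips.
n ≥ 174 / 20.03 = 8.688 → use 9 bolts.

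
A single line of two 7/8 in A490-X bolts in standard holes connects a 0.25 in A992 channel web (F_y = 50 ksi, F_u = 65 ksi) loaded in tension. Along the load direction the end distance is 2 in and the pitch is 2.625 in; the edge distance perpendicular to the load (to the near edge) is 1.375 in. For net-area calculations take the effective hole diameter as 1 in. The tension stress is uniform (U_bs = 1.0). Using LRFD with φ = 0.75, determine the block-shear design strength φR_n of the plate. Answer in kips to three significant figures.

33.5 kips

Shear plane L_v = 2 + 1·2.625 = 4.625 in; A_gv = 4.625 × 0.25 = 1.156 in².
A_nv = (4.625 − 1.5·1) × 0.25 = 0.7812 in².
A_nt = (1.375 − 0.5·1) × 0.25 = 0.2188 in².
0.6 F_u A_nv = 30.47 kips; 0.6 F_y A_gv = 34.69 kips → shear rupture governs the shear term.
R_n = 30.47 + 1.0 × 65 × 0.2188 = 44.69 kips.
Design strength φR_n = 0.75 × 44.69 = 33.5 kips.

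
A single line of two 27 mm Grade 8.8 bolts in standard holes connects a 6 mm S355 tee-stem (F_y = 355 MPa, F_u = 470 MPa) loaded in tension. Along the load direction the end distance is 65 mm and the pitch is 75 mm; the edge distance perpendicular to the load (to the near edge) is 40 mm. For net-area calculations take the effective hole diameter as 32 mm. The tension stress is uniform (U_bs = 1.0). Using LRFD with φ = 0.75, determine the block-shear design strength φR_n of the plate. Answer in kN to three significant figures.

168 kN

Shear plane L_v = 65 + 1·75 = 140 mm; A_gv = 140 × 6 = 840 mm².
A_nv = (140 − 1.5·32) × 6 = 552 mm².
A_nt = (40 − 0.5·32) × 6 = 144 mm².
0.6 F_u A_nv = 155.7 kN; 0.6 F_y A_gv = 178.9 kN → shear rupture governs the shear term.
R_n = 155.7 + 1.0 × 470 × 144 / 1000 = 223.3 kN.
Design strength φR_n = 0.75 × 223.3 = 168 kN.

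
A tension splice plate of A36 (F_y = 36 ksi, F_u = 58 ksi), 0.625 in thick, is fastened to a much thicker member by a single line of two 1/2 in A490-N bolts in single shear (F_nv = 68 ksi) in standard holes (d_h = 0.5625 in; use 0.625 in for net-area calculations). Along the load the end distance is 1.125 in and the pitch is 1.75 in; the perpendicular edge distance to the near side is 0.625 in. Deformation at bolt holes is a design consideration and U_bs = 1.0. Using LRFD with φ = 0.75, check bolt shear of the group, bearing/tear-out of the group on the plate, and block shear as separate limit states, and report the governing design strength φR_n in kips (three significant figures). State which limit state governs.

20 kips (bolt shear governs)

Bolt shear: A_b = π·0.5²/4 = 0.1963 in²; R_n = 68 × 0.1963 × 2 × 1 = 26.7 kips → 0.75 × 26.7 = 20 kips.
Bearing: edge l_c = 0.8438, r_n = 36.7 kips; interior l_c = 1.188, r_n = 43.5 kips; R_n = 36.7 + 1·43.5 = 80.2 kips → 60.2 kips.
Block shear: A_gv = 1.797, A_nv = 1.211, A_nt = 0.1953 in²; R_n = min(0.6F_uA_nv, 0.6F_yA_gv) + U_bs·F_u·A_nt = 50.14 kips → 37.6 kips.
Bolt shear governs: 20 kips.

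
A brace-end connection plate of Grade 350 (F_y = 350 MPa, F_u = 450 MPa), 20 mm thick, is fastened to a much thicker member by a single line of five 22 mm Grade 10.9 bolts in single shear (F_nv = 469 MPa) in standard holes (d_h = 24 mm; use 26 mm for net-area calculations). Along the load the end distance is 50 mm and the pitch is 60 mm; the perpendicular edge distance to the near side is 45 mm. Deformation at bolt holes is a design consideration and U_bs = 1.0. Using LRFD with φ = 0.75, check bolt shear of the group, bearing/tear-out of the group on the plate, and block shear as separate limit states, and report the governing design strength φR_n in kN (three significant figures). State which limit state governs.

Bolt shear: A_b = π·22²/4 = 380.1 mm²; R_n = 469 × 380.1 × 5 × 1 / 1000 = 891.4 kN → 0.75 × 891.4 = 669 kN.
Bearing: edge l_c = 38, r_n = 410.4 kN; interior l_c = 36, r_n = 388.8 kN; R_n = 410.4 + 4·388.8 = 1966 kN → 1470 kN.
Block shear: A_gv = 5800, A_nv = 3460, A_nt = 640 mm²; R_n = min(0.6F_uA_nv, 0.6F_yA_gv) + U_bs·F_u·A_nt = 1222 kN → 917 kN.
Bolt shear governs: 669 kN.

669 kN (bolt shear governs)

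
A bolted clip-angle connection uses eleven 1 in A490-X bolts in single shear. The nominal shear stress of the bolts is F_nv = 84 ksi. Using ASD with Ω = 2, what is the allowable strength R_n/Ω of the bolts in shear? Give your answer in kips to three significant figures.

363 kips

A_b = π × 1² / 4 = 0.7854 in².
R_n = F_nv · A_b · n · n_s = 84 × 0.7854 × 11 × 1 = 725.7 kips.
Allowable strength R_n/Ω = 725.7 / 2 = 363 kips.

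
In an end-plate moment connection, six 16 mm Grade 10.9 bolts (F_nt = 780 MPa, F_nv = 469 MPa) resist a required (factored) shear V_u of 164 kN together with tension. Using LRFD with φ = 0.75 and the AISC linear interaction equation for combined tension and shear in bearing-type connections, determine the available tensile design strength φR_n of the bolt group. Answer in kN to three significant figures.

A_b = π·16²/4 = 201.1 mm²; f_rv = 164 × 1000 / (6 × 201.1) = 135.9 MPa.
F'_nt = 1.3 F_nt − (F_nt / φF_nv) f_rv = 1.3·780 − (780/(0.75·469))·135.9 = 712.5 MPa, capped at F_nt → F'_nt = 712.5 MPa.
R_n = F'_nt · A_b · n = 712.5 × 201.1 × 6 / 1000 = 859.6 kN.
Design strength φR_n = 0.75 × 859.6 = 645 kN.

645 kN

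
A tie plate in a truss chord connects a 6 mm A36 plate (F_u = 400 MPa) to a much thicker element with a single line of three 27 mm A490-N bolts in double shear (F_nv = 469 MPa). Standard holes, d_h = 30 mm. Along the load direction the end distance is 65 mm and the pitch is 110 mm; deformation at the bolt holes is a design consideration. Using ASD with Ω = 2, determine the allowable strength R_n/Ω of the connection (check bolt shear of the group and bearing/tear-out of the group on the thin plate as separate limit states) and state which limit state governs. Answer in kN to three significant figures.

Bolt shear: A_b = π·27²/4 = 572.6 mm²; R_n = 469 × 572.6 × 3 × 2 / 1000 = 1611 kN → 1611 / 2 = 806 kN.
Bearing (1.2 l_c t F_u ≤ 2.4 d t F_u): upper limit = 2.4·27·6·400 / 1000 = 155.5 kN.
  Edge l_c = 65 − 30/2 = 50 → r_n = 144 kN; interior l_c = 110 − 30 = 80 → r_n = 155.5 kN.
  R_n,bearing = 1·144 + 2·155.5 = 455 kN → 455 / 2 = 228 kN.
Bearing governs: 228 kN.

228 kN (bearing governs)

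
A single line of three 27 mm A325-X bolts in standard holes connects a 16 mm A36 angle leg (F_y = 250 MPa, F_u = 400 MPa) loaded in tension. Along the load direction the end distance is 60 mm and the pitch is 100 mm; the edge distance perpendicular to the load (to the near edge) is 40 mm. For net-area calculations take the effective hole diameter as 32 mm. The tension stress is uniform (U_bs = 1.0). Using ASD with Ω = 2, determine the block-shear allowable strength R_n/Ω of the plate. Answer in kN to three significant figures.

Shear plane L_v = 60 + 2·100 = 260 mm; A_gv = 260 × 16 = 4160 mm².
A_nv = (260 − 2.5·32) × 16 = 2880 mm².
A_nt = (40 − 0.5·32) × 16 = 384 mm².
0.6 F_u A_nv = 691.2 kN; 0.6 F_y A_gv = 624 kN → shear yielding governs the shear term.
R_n = 624 + 1.0 × 400 × 384 / 1000 = 777.6 kN.
Allowable strength R_n/Ω = 777.6 / 2 = 389 kN.

389 kN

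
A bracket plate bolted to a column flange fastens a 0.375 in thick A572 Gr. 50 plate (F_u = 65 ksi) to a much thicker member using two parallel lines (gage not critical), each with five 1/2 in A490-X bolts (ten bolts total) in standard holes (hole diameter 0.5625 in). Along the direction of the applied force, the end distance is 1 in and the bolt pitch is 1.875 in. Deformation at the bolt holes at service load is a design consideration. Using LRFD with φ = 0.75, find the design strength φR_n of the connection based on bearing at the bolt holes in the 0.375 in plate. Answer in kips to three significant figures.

Per bolt r_n = 1.2 l_c t F_u ≤ 2.4 d t F_u; upper limit = 2.4 × 0.5 × 0.375 × 65 = 29.25 kips.
Edge bolt: l_c = 1 − 0.5625/2 = 0.7188 in → 1.2 × 0.7188 × 0.375 × 65 = 21.02 → r_n = 21.02 kips.
Interior bolts: l_c = 1.875 − 0.5625 = 1.312 in → 1.2 × 1.312 × 0.375 × 65 = 38.39 → r_n = 29.25 kips.
R_n = 2 × 21.02 + 8 × 29.25 = 276 kips.
Design strength φR_n = 0.75 × 276 = 207 kips.

207 kips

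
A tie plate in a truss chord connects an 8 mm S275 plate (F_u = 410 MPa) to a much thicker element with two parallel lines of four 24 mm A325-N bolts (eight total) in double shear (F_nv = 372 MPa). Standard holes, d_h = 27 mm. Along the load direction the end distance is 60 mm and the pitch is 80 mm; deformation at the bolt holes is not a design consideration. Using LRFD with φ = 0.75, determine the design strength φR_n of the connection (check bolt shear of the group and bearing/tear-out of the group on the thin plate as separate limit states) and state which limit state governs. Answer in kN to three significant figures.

Bolt shear: A_b = π·24²/4 = 452.4 mm²; R_n = 372 × 452.4 × 8 × 2 / 1000 = 2693 kN → 0.75 × 2693 = 2020 kN.
Bearing (1.5 l_c t F_u ≤ 3.0 d t F_u): upper limit = 3.0·24·8·410 / 1000 = 236.2 kN.
  Edge l_c = 60 − 27/2 = 46.5 → r_n = 228.8 kN; interior l_c = 80 − 27 = 53 → r_n = 236.2 kN.
  R_n,bearing = 2·228.8 + 6·236.2 = 1875 kN → 0.75 × 1875 = 1410 kN.
Bearing governs: 1410 kN.

1410 kN (bearing governs)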